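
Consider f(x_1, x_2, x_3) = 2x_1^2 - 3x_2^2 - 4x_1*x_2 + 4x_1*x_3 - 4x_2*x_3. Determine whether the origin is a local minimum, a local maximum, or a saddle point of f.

The Hessian at the origin is H = [[4, -4, 4], [-4, -6, -4], [4, -4, 0]].
Congruent diagonalization of H (simultaneous row and column reduction) yields pivots 4, -10, -4.
That gives 1 positive, 2 negative pivots.
H is indefinite, so the origin is a saddle point.

saddle point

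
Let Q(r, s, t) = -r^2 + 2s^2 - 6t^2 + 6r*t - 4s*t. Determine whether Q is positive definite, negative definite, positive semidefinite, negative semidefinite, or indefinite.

Write A = [[-1, 0, 3], [0, 2, -2], [3, -2, -6]].
An LDLᵀ factorisation of A has diagonal entries -1, 2, 1.
Counting signs: 2 positive, 1 negative.
Hence Q is indefinite.

indefinite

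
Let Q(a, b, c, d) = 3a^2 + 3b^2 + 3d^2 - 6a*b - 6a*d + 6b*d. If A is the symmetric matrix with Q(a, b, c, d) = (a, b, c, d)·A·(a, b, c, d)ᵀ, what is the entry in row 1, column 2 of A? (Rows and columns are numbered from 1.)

-3

The coefficient of a·b in Q is -6. For a symmetric A this equals A[1,2] + A[2,1] = 2·A[1,2].
So A[1,2] = -6/2 = -3.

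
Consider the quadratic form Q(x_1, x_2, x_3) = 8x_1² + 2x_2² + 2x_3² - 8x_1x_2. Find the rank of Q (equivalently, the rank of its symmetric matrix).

2

Write A = [[8, -4, 0], [-4, 2, 0], [0, 0, 2]].
Symmetric row and column elimination reduces A to a congruent diagonal form with pivots 8, 0, 2.
Counting signs: 2 positive, 1 zero.
The rank is the number of nonzero pivots: 2.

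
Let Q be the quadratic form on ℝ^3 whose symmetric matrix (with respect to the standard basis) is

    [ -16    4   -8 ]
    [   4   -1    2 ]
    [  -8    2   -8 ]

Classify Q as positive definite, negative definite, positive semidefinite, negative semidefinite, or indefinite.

negative semidefinite

Applying the same elementary operations to the rows and columns of A produces a congruent diagonal matrix with entries -16, 0, -4.
So there are 2 negative, 1 zero pivots.
Hence Q is negative semidefinite.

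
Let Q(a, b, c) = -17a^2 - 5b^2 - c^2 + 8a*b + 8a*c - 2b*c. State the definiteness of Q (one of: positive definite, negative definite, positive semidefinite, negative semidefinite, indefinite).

The symmetric matrix of Q is A = [[-17, 4, 4], [4, -5, -1], [4, -1, -1]].
Leading principal minors: Δ_1 = -17, Δ_2 = 69, Δ_3 = -4.
The signs alternate starting with Δ_1 < 0, so by Sylvester's criterion Q is negative definite.

negative definite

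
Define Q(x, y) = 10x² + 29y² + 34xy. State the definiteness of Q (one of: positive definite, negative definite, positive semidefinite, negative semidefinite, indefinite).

The symmetric matrix of Q is [[10, 17], [17, 29]].
For the 2×2 matrix [[10, 17], [17, 29]]: det = 10·29 − (17)² = 1, trace = 39.
det > 0 so both eigenvalues share the sign of the trace; trace = 39 > 0 ⇒ both positive.

positive definite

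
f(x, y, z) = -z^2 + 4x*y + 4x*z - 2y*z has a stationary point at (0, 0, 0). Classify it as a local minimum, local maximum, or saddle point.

The Hessian at the origin is H = [[0, 4, 4], [4, 0, -2], [4, -2, -2]].
H is indefinite, so the origin is a saddle point.

saddle point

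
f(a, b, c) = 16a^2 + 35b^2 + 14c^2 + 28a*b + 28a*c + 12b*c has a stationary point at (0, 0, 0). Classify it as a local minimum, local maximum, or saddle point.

The Hessian at the origin is H = [[32, 28, 28], [28, 70, 12], [28, 12, 28]].
An LDLᵀ factorisation of H has diagonal entries 32, 91/2, 6/91.
That gives 3 positive pivots.
H is positive definite, so the origin is a strict local minimum.

local minimum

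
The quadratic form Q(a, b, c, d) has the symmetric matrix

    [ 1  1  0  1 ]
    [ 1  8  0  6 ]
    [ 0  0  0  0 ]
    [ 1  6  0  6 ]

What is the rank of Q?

Congruent diagonalization of A (simultaneous row and column reduction) yields pivots 1, 7, 0, 10/7.
So there are 3 positive, 1 zero pivots.
The rank is the number of nonzero pivots: 3.

3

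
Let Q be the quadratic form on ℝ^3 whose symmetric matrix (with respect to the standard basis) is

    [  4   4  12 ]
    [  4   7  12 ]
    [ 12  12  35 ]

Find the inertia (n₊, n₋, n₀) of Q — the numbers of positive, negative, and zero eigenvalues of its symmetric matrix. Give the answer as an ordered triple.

Row-reducing A symmetrically gives the diagonal entries 4, 3, -1.
Counting signs: 2 positive, 1 negative.

(2, 1, 0)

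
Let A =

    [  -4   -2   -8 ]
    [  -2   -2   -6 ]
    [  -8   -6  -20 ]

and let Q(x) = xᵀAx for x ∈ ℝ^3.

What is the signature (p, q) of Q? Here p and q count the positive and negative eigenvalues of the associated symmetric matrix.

(0, 2)

Row-reducing A symmetrically gives the diagonal entries -4, -1, 0.
So there are 2 negative, 1 zero pivots.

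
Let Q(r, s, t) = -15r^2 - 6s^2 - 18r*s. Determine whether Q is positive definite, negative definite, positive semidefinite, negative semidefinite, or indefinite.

The associated matrix is A = [[-15, -9, 0], [-9, -6, 0], [0, 0, 0]].
Row-reducing A symmetrically gives the diagonal entries -15, -3/5, 0.
Counting signs: 2 negative, 1 zero.
Hence Q is negative semidefinite.

negative semidefinite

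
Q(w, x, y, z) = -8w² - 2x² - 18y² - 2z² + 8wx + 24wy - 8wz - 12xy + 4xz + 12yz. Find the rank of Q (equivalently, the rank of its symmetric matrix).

The associated matrix is A = [[-8, 4, 12, -4], [4, -2, -6, 2], [12, -6, -18, 6], [-4, 2, 6, -2]].
Symmetric row and column elimination reduces A to a congruent diagonal form with pivots -8, 0, 0, 0.
So there are 1 negative, 3 zero pivots.
The rank is the number of nonzero pivots: 1.

1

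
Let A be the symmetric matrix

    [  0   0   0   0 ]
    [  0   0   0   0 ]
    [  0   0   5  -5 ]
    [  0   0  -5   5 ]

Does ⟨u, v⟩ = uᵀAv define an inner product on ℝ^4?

no

Congruent diagonalization of A (simultaneous row and column reduction) yields pivots 0, 0, 5, 0.
Counting signs: 1 positive, 3 zero.
Hence Q is positive semidefinite.
⟨·,·⟩ is an inner product exactly when A is positive definite.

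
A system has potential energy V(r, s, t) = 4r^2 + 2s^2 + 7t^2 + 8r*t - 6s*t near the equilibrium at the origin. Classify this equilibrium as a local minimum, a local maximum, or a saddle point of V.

saddle point

The Hessian at the origin is H = [[8, 0, 8], [0, 4, -6], [8, -6, 14]].
An LDLᵀ factorisation of H has diagonal entries 8, 4, -3.
Counting signs: 2 positive, 1 negative.
H is indefinite, so the origin is a saddle point.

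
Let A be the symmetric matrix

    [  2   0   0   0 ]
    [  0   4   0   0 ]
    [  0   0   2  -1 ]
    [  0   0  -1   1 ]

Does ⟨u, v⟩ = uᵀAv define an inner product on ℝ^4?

Row-reducing A symmetrically gives the diagonal entries 2, 4, 2, 1/2.
So there are 4 positive pivots.
Hence Q is positive definite.
⟨·,·⟩ is an inner product exactly when A is positive definite.

yes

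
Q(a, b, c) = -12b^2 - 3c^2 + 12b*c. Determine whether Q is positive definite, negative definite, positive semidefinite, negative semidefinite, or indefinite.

The associated matrix is A = [[0, 0, 0], [0, -12, 6], [0, 6, -3]].
Applying the same elementary operations to the rows and columns of A produces a congruent diagonal matrix with entries 0, -12, 0.
Counting signs: 1 negative, 2 zero.
Hence Q is negative semidefinite.

negative semidefinite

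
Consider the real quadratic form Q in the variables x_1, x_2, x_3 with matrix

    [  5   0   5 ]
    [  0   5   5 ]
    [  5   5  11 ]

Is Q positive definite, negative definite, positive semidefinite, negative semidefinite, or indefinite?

positive definite

Leading principal minors: Δ_1 = 5, Δ_2 = 25, Δ_3 = 25.
All leading principal minors are positive, so by Sylvester's criterion Q is positive definite.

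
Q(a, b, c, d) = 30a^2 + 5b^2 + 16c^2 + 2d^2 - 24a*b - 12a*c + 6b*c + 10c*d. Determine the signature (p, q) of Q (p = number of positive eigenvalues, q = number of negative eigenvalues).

(4, 0)

Write A = [[30, -12, -6, 0], [-12, 5, 3, 0], [-6, 3, 16, 5], [0, 0, 5, 2]].
Row-reducing A symmetrically gives the diagonal entries 30, 1/5, 13, 1/13.
Counting signs: 4 positive.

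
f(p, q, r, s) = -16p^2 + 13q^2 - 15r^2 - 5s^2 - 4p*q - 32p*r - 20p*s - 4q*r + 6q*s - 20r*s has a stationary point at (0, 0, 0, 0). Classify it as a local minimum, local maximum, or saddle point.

saddle point

The Hessian at the origin is H = [[-32, -4, -32, -20], [-4, 26, -4, 6], [-32, -4, -30, -20], [-20, 6, -20, -10]].
Congruent diagonalization of H (simultaneous row and column reduction) yields pivots -32, 53/2, 2, -12/53.
So there are 2 positive, 2 negative pivots.
H is indefinite, so the origin is a saddle point.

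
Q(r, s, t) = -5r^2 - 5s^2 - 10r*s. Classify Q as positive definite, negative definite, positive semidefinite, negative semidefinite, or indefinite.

negative semidefinite

Write A = [[-5, -5, 0], [-5, -5, 0], [0, 0, 0]].
Row-reducing A symmetrically gives the diagonal entries -5, 0, 0.
That gives 1 negative, 2 zero pivots.
Hence Q is negative semidefinite.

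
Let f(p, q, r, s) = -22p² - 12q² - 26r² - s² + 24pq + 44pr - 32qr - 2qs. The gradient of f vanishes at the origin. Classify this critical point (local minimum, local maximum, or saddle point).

local maximum

The Hessian at the origin is H = [[-44, 24, 44, 0], [24, -24, -32, -2], [44, -32, -52, 0], [0, -2, 0, -2]].
An LDLᵀ factorisation of H has diagonal entries -44, -120/11, -32/15, -5/8.
Counting signs: 4 negative.
H is negative definite, so the origin is a strict local maximum.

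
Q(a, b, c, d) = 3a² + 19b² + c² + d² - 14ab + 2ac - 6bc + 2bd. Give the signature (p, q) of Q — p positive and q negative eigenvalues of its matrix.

(4, 0)

The associated matrix is A = [[3, -7, 1, 0], [-7, 19, -3, 1], [1, -3, 1, 0], [0, 1, 0, 1]].
Applying the same elementary operations to the rows and columns of A produces a congruent diagonal matrix with entries 3, 8/3, 1/2, 1/2.
Counting signs: 4 positive.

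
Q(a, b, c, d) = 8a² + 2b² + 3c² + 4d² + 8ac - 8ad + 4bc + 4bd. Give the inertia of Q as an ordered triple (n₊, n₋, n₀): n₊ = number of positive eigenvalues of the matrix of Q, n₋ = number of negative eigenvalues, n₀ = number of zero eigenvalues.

(2, 1, 1)

The associated matrix is A = [[8, 0, 4, -4], [0, 2, 2, 2], [4, 2, 3, 0], [-4, 2, 0, 4]].
Symmetric row and column elimination reduces A to a congruent diagonal form with pivots 8, 2, -1, 0.
That gives 2 positive, 1 negative, 1 zero pivots.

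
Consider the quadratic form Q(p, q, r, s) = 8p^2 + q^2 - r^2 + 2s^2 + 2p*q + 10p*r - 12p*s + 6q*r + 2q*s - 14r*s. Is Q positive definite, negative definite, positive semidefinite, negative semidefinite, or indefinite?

indefinite

The associated matrix is A = [[8, 1, 5, -6], [1, 1, 3, 1], [5, 3, -1, -7], [-6, 1, -7, 2]].
An LDLᵀ factorisation of A has diagonal entries 8, 7/8, -74/7, 2/37.
So there are 3 positive, 1 negative pivots.
Hence Q is indefinite.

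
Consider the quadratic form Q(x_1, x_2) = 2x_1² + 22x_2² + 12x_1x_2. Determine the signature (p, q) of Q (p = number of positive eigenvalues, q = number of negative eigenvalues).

The associated matrix is A = [[2, 6], [6, 22]].
Symmetric row and column elimination reduces A to a congruent diagonal form with pivots 2, 4.
So there are 2 positive pivots.

(2, 0)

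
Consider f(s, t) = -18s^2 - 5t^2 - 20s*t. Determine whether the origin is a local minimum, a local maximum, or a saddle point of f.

saddle point

The Hessian at the origin is H = [[-36, -20], [-20, -10]].
det H = -36·-10 − (-20)² = -40 < 0, so H is indefinite.
Therefore the origin is a saddle point.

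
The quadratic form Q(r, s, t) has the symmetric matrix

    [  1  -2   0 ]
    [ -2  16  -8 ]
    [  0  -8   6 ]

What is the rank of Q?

3

An LDLᵀ factorisation of A has diagonal entries 1, 12, 2/3.
Counting signs: 3 positive.
The rank is the number of nonzero pivots: 3.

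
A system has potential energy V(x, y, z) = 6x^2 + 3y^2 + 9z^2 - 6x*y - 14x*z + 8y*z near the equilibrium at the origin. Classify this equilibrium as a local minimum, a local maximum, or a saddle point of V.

local minimum

The Hessian at the origin is H = [[12, -6, -14], [-6, 6, 8], [-14, 8, 18]].
Row-reducing H symmetrically gives the diagonal entries 12, 3, 4/3.
That gives 3 positive pivots.
H is positive definite, so the origin is a strict local minimum.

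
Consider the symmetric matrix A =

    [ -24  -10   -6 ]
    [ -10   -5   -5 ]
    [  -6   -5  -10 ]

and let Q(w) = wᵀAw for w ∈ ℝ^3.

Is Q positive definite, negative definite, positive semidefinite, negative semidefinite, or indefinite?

negative definite

Row-reducing A symmetrically gives the diagonal entries -24, -5/6, -1.
So there are 3 negative pivots.
Hence Q is negative definite.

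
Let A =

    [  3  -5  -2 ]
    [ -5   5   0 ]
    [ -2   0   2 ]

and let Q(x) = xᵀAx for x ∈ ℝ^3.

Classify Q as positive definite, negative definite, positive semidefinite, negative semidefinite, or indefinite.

Applying the same elementary operations to the rows and columns of A produces a congruent diagonal matrix with entries 3, -10/3, 4.
That gives 2 positive, 1 negative pivots.
Hence Q is indefinite.

indefinite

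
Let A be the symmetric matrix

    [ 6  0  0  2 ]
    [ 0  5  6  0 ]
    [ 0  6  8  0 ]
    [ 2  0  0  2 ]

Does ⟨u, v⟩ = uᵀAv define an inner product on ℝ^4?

yes

Congruent diagonalization of A (simultaneous row and column reduction) yields pivots 6, 5, 4/5, 4/3.
Counting signs: 4 positive.
Hence Q is positive definite.
⟨·,·⟩ is an inner product exactly when A is positive definite.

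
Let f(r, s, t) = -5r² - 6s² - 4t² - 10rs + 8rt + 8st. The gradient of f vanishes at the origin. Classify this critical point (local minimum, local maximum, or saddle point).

local maximum

The Hessian at the origin is H = [[-10, -10, 8], [-10, -12, 8], [8, 8, -8]].
Applying the same elementary operations to the rows and columns of H produces a congruent diagonal matrix with entries -10, -2, -8/5.
That gives 3 negative pivots.
H is negative definite, so the origin is a strict local maximum.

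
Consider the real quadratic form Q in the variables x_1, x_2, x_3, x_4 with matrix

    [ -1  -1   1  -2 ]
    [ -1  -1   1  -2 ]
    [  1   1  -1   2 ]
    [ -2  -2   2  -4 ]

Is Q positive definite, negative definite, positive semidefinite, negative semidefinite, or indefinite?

negative semidefinite

Congruent diagonalization of A (simultaneous row and column reduction) yields pivots -1, 0, 0, 0.
So there are 1 negative, 3 zero pivots.
Hence Q is negative semidefinite.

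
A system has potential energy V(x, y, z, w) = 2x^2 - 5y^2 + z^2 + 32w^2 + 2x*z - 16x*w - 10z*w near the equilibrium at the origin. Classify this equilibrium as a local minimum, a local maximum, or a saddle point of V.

The Hessian at the origin is H = [[4, 0, 2, -16], [0, -10, 0, 0], [2, 0, 2, -10], [-16, 0, -10, 64]].
Symmetric row and column elimination reduces H to a congruent diagonal form with pivots 4, -10, 1, -4.
That gives 2 positive, 2 negative pivots.
H is indefinite, so the origin is a saddle point.

saddle point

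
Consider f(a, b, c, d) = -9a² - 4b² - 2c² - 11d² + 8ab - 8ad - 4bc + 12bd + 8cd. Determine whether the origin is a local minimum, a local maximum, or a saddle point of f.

The Hessian at the origin is H = [[-18, 8, 0, -8], [8, -8, -4, 12], [0, -4, -4, 8], [-8, 12, 8, -22]].
Symmetric row and column elimination reduces H to a congruent diagonal form with pivots -18, -40/9, -2/5, -2.
So there are 4 negative pivots.
H is negative definite, so the origin is a strict local maximum.

local maximum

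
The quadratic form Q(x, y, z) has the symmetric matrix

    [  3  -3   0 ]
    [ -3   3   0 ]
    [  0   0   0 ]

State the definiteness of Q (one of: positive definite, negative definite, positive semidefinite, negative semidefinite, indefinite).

Row-reducing A symmetrically gives the diagonal entries 3, 0, 0.
That gives 1 positive, 2 zero pivots.
Hence Q is positive semidefinite.

positive semidefinite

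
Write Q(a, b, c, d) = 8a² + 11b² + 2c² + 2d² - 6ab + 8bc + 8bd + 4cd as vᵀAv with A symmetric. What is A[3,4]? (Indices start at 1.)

The coefficient of c·d in Q is 4. For a symmetric A this equals A[3,4] + A[4,3] = 2·A[3,4].
So A[3,4] = 4/2 = 2.

2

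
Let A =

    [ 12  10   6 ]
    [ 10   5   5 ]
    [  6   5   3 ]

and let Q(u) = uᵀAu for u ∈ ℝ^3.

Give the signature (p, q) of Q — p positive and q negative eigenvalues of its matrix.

(1, 1)

Applying the same elementary operations to the rows and columns of A produces a congruent diagonal matrix with entries 12, -10/3, 0.
Counting signs: 1 positive, 1 negative, 1 zero.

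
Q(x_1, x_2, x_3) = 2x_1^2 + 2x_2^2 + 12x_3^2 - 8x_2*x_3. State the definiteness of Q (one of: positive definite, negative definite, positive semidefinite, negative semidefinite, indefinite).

positive definite

The symmetric matrix of Q is A = [[2, 0, 0], [0, 2, -4], [0, -4, 12]].
Leading principal minors: Δ_1 = 2, Δ_2 = 4, Δ_3 = 16.
All leading principal minors are positive, so by Sylvester's criterion Q is positive definite.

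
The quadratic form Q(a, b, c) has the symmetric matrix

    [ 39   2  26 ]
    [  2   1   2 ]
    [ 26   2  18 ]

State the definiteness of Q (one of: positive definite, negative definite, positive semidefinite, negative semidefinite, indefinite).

Congruent diagonalization of A (simultaneous row and column reduction) yields pivots 39, 35/39, 6/35.
That gives 3 positive pivots.
Hence Q is positive definite.

positive definite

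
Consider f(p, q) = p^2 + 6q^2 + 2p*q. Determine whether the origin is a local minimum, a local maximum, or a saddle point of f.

The Hessian at the origin is H = [[2, 2], [2, 12]].
det H = 2·12 − (2)² = 20 > 0 and H[1,1] = 2 > 0, so H is positive definite.
Therefore the origin is a local minimum.

local minimum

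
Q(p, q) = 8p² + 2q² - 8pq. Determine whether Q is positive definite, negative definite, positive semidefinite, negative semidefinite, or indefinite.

positive semidefinite

The symmetric matrix is A = [[8, -4], [-4, 2]].
Applying the same elementary operations to the rows and columns of A produces a congruent diagonal matrix with entries 8, 0.
So there are 1 positive, 1 zero pivots.
Hence Q is positive semidefinite.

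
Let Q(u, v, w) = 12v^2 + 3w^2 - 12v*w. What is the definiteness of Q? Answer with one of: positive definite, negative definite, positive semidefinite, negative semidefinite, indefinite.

Write A = [[0, 0, 0], [0, 12, -6], [0, -6, 3]].
Symmetric row and column elimination reduces A to a congruent diagonal form with pivots 0, 12, 0.
Counting signs: 1 positive, 2 zero.
Hence Q is positive semidefinite.

positive semidefinite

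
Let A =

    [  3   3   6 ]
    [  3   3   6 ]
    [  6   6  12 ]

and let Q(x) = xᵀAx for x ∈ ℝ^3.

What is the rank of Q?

1

Row-reducing A symmetrically gives the diagonal entries 3, 0, 0.
That gives 1 positive, 2 zero pivots.
The rank is the number of nonzero pivots: 1.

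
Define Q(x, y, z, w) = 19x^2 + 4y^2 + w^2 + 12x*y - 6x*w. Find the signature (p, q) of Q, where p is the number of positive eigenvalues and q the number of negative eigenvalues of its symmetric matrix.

The associated matrix is A = [[19, 6, 0, -3], [6, 4, 0, 0], [0, 0, 0, 0], [-3, 0, 0, 1]].
Row-reducing A symmetrically gives the diagonal entries 19, 40/19, 0, 1/10.
Counting signs: 3 positive, 1 zero.

(3, 0)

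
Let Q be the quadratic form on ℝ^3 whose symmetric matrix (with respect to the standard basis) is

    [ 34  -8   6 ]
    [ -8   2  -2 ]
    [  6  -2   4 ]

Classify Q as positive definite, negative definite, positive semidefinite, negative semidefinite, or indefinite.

Symmetric row and column elimination reduces A to a congruent diagonal form with pivots 34, 2/17, 0.
Counting signs: 2 positive, 1 zero.
Hence Q is positive semidefinite.

positive semidefinite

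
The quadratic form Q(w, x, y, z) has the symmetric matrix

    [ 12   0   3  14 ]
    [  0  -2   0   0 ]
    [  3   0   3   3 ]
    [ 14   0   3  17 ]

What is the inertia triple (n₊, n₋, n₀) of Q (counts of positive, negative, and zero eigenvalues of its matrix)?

(3, 1, 0)

An LDLᵀ factorisation of A has diagonal entries 12, -2, 9/4, 5/9.
That gives 3 positive, 1 negative pivots.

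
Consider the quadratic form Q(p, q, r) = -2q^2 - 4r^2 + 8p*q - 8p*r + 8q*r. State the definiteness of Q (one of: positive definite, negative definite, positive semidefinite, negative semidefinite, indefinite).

indefinite

The symmetric matrix is A = [[0, 4, -4], [4, -2, 4], [-4, 4, -4]].
A is congruent to a diagonal matrix with 2 positive, 1 negative and 0 zero entries, so Q is indefinite.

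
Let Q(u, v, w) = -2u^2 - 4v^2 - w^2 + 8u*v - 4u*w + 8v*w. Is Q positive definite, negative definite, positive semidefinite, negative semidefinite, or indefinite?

Write A = [[-2, 4, -2], [4, -4, 4], [-2, 4, -1]].
Symmetric row and column elimination reduces A to a congruent diagonal form with pivots -2, 4, 1.
Counting signs: 2 positive, 1 negative.
Hence Q is indefinite.

indefinite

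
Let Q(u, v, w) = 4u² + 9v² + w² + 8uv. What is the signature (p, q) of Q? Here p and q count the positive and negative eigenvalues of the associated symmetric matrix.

The symmetric matrix is A = [[4, 4, 0], [4, 9, 0], [0, 0, 1]].
An LDLᵀ factorisation of A has diagonal entries 4, 5, 1.
That gives 3 positive pivots.

(3, 0)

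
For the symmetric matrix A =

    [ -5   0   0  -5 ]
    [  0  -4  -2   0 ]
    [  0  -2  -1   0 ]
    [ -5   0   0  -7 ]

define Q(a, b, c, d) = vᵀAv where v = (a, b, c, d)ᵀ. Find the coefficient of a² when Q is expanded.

-5

The coefficient of a² is the diagonal entry A[1,1] = -5.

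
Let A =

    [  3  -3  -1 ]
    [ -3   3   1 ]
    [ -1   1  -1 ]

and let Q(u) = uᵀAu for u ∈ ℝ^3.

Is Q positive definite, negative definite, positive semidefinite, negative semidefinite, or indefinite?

indefinite

Row-reducing A symmetrically gives the diagonal entries 3, 0, -4/3.
So there are 1 positive, 1 negative, 1 zero pivots.
Hence Q is indefinite.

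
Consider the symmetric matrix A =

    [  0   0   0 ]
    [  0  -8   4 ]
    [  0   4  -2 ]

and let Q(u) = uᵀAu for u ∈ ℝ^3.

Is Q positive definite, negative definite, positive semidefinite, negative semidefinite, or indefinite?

Symmetric row and column elimination reduces A to a congruent diagonal form with pivots 0, -8, 0.
That gives 1 negative, 2 zero pivots.
Hence Q is negative semidefinite.

negative semidefinite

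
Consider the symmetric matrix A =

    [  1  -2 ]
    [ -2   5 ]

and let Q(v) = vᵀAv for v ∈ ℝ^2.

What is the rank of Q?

Symmetric row and column elimination reduces A to a congruent diagonal form with pivots 1, 1.
That gives 2 positive pivots.
The rank is the number of nonzero pivots: 2.

2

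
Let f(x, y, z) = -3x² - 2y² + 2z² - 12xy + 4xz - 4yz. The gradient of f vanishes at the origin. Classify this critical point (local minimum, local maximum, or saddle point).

saddle point

The Hessian at the origin is H = [[-6, -12, 4], [-12, -4, -4], [4, -4, 4]].
Applying the same elementary operations to the rows and columns of H produces a congruent diagonal matrix with entries -6, 20, -8/15.
So there are 1 positive, 2 negative pivots.
H is indefinite, so the origin is a saddle point.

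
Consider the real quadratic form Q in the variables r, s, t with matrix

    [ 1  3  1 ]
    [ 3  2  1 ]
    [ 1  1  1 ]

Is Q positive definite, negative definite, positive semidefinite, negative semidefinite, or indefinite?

indefinite

An LDLᵀ factorisation of A has diagonal entries 1, -7, 4/7.
Counting signs: 2 positive, 1 negative.
Hence Q is indefinite.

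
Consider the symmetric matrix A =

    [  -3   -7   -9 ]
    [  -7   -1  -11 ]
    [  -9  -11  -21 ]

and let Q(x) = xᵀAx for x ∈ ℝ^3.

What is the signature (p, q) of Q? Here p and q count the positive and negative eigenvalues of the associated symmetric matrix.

An LDLᵀ factorisation of A has diagonal entries -3, 46/3, -12/23.
So there are 1 positive, 2 negative pivots.

(1, 2)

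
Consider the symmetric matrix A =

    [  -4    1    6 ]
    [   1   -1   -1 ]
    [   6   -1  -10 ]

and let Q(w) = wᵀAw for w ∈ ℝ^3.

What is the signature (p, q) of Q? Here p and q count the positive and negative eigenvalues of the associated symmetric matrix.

(0, 3)

Row-reducing A symmetrically gives the diagonal entries -4, -3/4, -2/3.
That gives 3 negative pivots.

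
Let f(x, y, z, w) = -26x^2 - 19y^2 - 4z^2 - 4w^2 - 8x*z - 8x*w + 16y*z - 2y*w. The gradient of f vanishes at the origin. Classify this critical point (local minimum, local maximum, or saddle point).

local maximum

The Hessian at the origin is H = [[-52, 0, -8, -8], [0, -38, 16, -2], [-8, 16, -8, 0], [-8, -2, 0, -8]].
Symmetric row and column elimination reduces H to a congruent diagonal form with pivots -52, -38, -8/247, -2.
Counting signs: 4 negative.
H is negative definite, so the origin is a strict local maximum.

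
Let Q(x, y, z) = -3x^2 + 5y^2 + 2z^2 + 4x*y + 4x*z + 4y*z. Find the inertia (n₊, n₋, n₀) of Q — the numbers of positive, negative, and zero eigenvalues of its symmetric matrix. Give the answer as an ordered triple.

Write A = [[-3, 2, 2], [2, 5, 2], [2, 2, 2]].
Row-reducing A symmetrically gives the diagonal entries -3, 19/3, 30/19.
That gives 2 positive, 1 negative pivots.

(2, 1, 0)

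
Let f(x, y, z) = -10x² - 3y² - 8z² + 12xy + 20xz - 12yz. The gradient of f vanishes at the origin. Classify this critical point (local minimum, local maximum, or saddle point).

saddle point

The Hessian at the origin is H = [[-20, 12, 20], [12, -6, -12], [20, -12, -16]].
Applying the same elementary operations to the rows and columns of H produces a congruent diagonal matrix with entries -20, 6/5, 4.
So there are 2 positive, 1 negative pivots.
H is indefinite, so the origin is a saddle point.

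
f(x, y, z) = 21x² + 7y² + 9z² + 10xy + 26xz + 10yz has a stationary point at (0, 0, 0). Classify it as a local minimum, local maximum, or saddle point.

local minimum

The Hessian at the origin is H = [[42, 10, 26], [10, 14, 10], [26, 10, 18]].
Row-reducing H symmetrically gives the diagonal entries 42, 244/21, 40/61.
Counting signs: 3 positive.
H is positive definite, so the origin is a strict local minimum.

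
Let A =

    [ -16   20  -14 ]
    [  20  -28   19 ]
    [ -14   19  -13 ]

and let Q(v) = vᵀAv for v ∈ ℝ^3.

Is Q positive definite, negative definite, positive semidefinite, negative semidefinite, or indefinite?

Symmetric row and column elimination reduces A to a congruent diagonal form with pivots -16, -3, 0.
So there are 2 negative, 1 zero pivots.
Hence Q is negative semidefinite.

negative semidefinite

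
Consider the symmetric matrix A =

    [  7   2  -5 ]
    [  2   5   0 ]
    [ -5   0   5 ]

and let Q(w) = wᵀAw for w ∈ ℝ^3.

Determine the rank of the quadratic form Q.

An LDLᵀ factorisation of A has diagonal entries 7, 31/7, 30/31.
That gives 3 positive pivots.
The rank is the number of nonzero pivots: 3.

3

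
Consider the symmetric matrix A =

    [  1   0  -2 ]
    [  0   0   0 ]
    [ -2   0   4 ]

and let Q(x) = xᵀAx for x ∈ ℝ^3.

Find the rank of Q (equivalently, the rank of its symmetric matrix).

Symmetric row and column elimination reduces A to a congruent diagonal form with pivots 1, 0, 0.
Counting signs: 1 positive, 2 zero.
The rank is the number of nonzero pivots: 1.

1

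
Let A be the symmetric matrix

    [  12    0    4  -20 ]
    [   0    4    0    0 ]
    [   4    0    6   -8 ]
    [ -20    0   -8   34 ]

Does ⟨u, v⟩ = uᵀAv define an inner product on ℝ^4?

yes

Leading principal minors: Δ_1 = 12, Δ_2 = 48, Δ_3 = 224, Δ_4 = 64.
All leading principal minors are positive, so by Sylvester's criterion Q is positive definite.
⟨·,·⟩ is an inner product exactly when A is positive definite.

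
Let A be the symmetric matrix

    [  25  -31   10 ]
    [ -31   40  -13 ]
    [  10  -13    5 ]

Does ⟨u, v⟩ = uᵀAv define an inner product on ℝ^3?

Leading principal minors: Δ_1 = 25, Δ_2 = 39, Δ_3 = 30.
All leading principal minors are positive, so by Sylvester's criterion Q is positive definite.
⟨·,·⟩ is an inner product exactly when A is positive definite.

yes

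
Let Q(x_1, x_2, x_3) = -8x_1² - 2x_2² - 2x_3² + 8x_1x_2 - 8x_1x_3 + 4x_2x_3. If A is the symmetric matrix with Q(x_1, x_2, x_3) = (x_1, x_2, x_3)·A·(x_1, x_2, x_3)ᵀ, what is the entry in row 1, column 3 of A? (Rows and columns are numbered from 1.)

The coefficient of x_1·x_3 in Q is -8. For a symmetric A this equals A[1,3] + A[3,1] = 2·A[1,3].
So A[1,3] = -8/2 = -4.

-4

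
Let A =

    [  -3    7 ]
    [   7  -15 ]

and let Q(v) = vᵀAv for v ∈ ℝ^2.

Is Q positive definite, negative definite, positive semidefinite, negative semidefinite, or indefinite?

Applying the same elementary operations to the rows and columns of A produces a congruent diagonal matrix with entries -3, 4/3.
Counting signs: 1 positive, 1 negative.
Hence Q is indefinite.

indefinite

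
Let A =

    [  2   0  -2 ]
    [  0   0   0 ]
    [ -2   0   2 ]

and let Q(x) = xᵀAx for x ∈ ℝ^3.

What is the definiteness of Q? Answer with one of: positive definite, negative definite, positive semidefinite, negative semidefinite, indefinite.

positive semidefinite

Congruent diagonalization of A (simultaneous row and column reduction) yields pivots 2, 0, 0.
So there are 1 positive, 2 zero pivots.
Hence Q is positive semidefinite.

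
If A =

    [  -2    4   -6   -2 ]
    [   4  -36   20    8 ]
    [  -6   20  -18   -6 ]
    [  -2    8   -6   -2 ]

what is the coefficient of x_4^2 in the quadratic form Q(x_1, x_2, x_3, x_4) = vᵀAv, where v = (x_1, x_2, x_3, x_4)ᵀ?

-2

The coefficient of x_4^2 is the diagonal entry A[4,4] = -2.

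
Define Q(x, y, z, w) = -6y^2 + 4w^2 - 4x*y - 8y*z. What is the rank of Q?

The symmetric matrix is A = [[0, -2, 0, 0], [-2, -6, -4, 0], [0, -4, 0, 0], [0, 0, 0, 4]].
Row reduction of A gives 3 nonzero rows, so rank A = 3.

3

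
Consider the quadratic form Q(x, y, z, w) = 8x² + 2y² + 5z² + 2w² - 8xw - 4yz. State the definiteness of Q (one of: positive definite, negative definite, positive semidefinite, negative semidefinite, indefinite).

positive semidefinite

The symmetric matrix is A = [[8, 0, 0, -4], [0, 2, -2, 0], [0, -2, 5, 0], [-4, 0, 0, 2]].
Applying the same elementary operations to the rows and columns of A produces a congruent diagonal matrix with entries 8, 2, 3, 0.
So there are 3 positive, 1 zero pivots.
Hence Q is positive semidefinite.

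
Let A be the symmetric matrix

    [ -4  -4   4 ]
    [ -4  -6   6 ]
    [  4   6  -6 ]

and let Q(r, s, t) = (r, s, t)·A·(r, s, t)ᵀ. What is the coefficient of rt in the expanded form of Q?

The coefficient of rt is A[1,3] + A[3,1] = 2·4 = 8.

8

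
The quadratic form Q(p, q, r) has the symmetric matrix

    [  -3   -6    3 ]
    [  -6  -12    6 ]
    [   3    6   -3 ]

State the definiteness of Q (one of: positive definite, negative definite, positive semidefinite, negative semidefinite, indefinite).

negative semidefinite

Applying the same elementary operations to the rows and columns of A produces a congruent diagonal matrix with entries -3, 0, 0.
So there are 1 negative, 2 zero pivots.
Hence Q is negative semidefinite.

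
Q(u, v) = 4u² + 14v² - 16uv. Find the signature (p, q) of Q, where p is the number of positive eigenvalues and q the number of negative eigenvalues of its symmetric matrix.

(1, 1)

Write A = [[4, -8], [-8, 14]].
Congruent diagonalization of A (simultaneous row and column reduction) yields pivots 4, -2.
That gives 1 positive, 1 negative pivots.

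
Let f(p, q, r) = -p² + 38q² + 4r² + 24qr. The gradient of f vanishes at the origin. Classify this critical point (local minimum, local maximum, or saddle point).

The Hessian at the origin is H = [[-2, 0, 0], [0, 76, 24], [0, 24, 8]].
An LDLᵀ factorisation of H has diagonal entries -2, 76, 8/19.
Counting signs: 2 positive, 1 negative.
H is indefinite, so the origin is a saddle point.

saddle point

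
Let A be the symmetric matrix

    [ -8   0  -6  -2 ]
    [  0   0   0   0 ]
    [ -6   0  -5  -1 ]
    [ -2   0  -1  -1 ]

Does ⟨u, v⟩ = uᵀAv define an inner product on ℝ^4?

Applying the same elementary operations to the rows and columns of A produces a congruent diagonal matrix with entries -8, 0, -1/2, 0.
So there are 2 negative, 2 zero pivots.
Hence Q is negative semidefinite.
⟨·,·⟩ is an inner product exactly when A is positive definite.

no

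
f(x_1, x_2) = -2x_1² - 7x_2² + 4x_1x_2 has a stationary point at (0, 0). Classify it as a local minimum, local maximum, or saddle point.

local maximum

The Hessian at the origin is H = [[-4, 4], [4, -14]].
det H = -4·-14 − (4)² = 40 > 0 and H[1,1] = -4 < 0, so H is negative definite.
Therefore the origin is a local maximum.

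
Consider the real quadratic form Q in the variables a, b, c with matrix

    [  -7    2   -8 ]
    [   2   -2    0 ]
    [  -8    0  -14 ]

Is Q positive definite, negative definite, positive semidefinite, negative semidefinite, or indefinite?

Leading principal minors: Δ_1 = -7, Δ_2 = 10, Δ_3 = -12.
The signs alternate starting with Δ_1 < 0, so by Sylvester's criterion Q is negative definite.

negative definite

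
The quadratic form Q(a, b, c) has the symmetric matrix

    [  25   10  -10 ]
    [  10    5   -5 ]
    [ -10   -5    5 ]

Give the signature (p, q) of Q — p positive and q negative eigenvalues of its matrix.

Congruent diagonalization of A (simultaneous row and column reduction) yields pivots 25, 1, 0.
So there are 2 positive, 1 zero pivots.

(2, 0)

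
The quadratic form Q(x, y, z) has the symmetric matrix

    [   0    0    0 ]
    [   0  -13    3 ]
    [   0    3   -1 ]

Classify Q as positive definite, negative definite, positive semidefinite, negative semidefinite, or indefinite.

Row-reducing A symmetrically gives the diagonal entries 0, -13, -4/13.
Counting signs: 2 negative, 1 zero.
Hence Q is negative semidefinite.

negative semidefinite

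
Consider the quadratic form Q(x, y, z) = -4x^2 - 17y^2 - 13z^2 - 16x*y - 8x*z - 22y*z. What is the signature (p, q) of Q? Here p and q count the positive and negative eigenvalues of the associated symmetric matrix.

(0, 2)

The associated matrix is A = [[-4, -8, -4], [-8, -17, -11], [-4, -11, -13]].
Symmetric row and column elimination reduces A to a congruent diagonal form with pivots -4, -1, 0.
That gives 2 negative, 1 zero pivots.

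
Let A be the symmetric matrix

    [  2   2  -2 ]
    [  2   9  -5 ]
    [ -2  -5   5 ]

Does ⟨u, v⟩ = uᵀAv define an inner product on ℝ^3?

Symmetric row and column elimination reduces A to a congruent diagonal form with pivots 2, 7, 12/7.
So there are 3 positive pivots.
Hence Q is positive definite.
⟨·,·⟩ is an inner product exactly when A is positive definite.

yes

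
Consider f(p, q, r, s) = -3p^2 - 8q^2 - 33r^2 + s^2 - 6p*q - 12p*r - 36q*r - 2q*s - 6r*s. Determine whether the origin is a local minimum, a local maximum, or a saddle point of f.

saddle point

The Hessian at the origin is H = [[-6, -6, -12, 0], [-6, -16, -36, -2], [-12, -36, -66, -6], [0, -2, -6, 2]].
Symmetric row and column elimination reduces H to a congruent diagonal form with pivots -6, -10, 78/5, 30/13.
That gives 2 positive, 2 negative pivots.
H is indefinite, so the origin is a saddle point.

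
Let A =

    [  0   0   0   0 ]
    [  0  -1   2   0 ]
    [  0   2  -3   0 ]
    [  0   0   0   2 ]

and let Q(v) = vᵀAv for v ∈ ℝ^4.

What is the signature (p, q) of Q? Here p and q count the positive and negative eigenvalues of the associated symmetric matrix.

(2, 1)

Congruent diagonalization of A (simultaneous row and column reduction) yields pivots 0, -1, 1, 2.
Counting signs: 2 positive, 1 negative, 1 zero.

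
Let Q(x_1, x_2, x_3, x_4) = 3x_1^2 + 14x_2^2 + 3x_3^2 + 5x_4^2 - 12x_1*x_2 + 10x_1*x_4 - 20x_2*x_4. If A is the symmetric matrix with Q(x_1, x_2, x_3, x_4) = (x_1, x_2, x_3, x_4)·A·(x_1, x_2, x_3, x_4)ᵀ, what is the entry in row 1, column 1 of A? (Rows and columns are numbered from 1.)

The coefficient of x_1^2 in Q is 3, and that is exactly A[1,1].

3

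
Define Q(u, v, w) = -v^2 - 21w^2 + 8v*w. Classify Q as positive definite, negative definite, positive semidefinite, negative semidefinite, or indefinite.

negative semidefinite

The symmetric matrix is A = [[0, 0, 0], [0, -1, 4], [0, 4, -21]].
Applying the same elementary operations to the rows and columns of A produces a congruent diagonal matrix with entries 0, -1, -5.
That gives 2 negative, 1 zero pivots.
Hence Q is negative semidefinite.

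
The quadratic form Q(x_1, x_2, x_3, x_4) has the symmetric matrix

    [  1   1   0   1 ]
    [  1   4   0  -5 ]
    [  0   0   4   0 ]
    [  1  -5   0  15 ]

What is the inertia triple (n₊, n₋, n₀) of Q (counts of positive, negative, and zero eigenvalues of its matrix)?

(4, 0, 0)

Symmetric row and column elimination reduces A to a congruent diagonal form with pivots 1, 3, 4, 2.
Counting signs: 4 positive.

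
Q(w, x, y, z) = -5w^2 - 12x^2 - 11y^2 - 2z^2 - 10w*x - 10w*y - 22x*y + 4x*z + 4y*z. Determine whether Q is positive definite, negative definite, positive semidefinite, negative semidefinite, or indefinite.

The symmetric matrix is A = [[-5, -5, -5, 0], [-5, -12, -11, 2], [-5, -11, -11, 2], [0, 2, 2, -2]].
Symmetric row and column elimination reduces A to a congruent diagonal form with pivots -5, -7, -6/7, -4/3.
Counting signs: 4 negative.
Hence Q is negative definite.

negative definite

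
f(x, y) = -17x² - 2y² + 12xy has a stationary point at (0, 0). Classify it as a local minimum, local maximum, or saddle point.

saddle point

The Hessian at the origin is H = [[-34, 12], [12, -4]].
det H = -34·-4 − (12)² = -8 < 0, so H is indefinite.
Therefore the origin is a saddle point.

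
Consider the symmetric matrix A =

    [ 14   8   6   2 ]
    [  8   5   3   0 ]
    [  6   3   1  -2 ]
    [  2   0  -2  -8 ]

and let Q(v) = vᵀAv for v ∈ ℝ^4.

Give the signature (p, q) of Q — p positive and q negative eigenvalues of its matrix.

(2, 2)

Congruent diagonalization of A (simultaneous row and column reduction) yields pivots 14, 3/7, -2, -10/3.
That gives 2 positive, 2 negative pivots.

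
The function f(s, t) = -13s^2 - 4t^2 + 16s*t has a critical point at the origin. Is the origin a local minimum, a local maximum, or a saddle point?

The Hessian at the origin is H = [[-26, 16], [16, -8]].
det H = -26·-8 − (16)² = -48 < 0, so H is indefinite.
Therefore the origin is a saddle point.

saddle point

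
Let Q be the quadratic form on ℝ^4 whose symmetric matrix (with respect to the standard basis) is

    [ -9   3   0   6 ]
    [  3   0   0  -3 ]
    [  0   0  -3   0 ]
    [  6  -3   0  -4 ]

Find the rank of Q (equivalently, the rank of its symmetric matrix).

4

Row-reducing A symmetrically gives the diagonal entries -9, 1, -3, -1.
That gives 1 positive, 3 negative pivots.
The rank is the number of nonzero pivots: 4.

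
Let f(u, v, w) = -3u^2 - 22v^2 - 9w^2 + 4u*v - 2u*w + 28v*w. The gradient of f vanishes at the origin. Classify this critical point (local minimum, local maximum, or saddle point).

local maximum

The Hessian at the origin is H = [[-6, 4, -2], [4, -44, 28], [-2, 28, -18]].
Symmetric row and column elimination reduces H to a congruent diagonal form with pivots -6, -124/3, -4/31.
So there are 3 negative pivots.
H is negative definite, so the origin is a strict local maximum.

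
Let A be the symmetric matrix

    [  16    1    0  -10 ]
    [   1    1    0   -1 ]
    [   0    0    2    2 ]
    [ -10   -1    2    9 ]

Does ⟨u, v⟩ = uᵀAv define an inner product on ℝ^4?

Leading principal minors: Δ_1 = 16, Δ_2 = 15, Δ_3 = 30, Δ_4 = 18.
All leading principal minors are positive, so by Sylvester's criterion Q is positive definite.
⟨·,·⟩ is an inner product exactly when A is positive definite.

yes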